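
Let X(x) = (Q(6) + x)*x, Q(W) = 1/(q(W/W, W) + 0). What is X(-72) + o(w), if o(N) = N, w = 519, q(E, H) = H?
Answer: 5691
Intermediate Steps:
Q(W) = 1/W (Q(W) = 1/(W + 0) = 1/W)
X(x) = x*(1/6 + x) (X(x) = (1/6 + x)*x = x*(1/6 + x))
X(-72) + o(w) = -72*(1/6 - 72) + 519 = -72*(-431/6) + 519 = 5172 + 519 = 5691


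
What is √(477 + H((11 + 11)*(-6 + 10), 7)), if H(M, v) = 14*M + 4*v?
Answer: 3*√193 ≈ 41.677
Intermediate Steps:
H(M, v) = 4*v + 14*M
√(477 + H((11 + 11)*(-6 + 10), 7)) = √(477 + (4*7 + 14*((11 + 11)*(-6 + 10)))) = √(477 + (28 + 14*(22*4))) = √(477 + (28 + 14*88)) = √(477 + (28 + 1232)) = √(477 + 1260) = √1737 = 3*√193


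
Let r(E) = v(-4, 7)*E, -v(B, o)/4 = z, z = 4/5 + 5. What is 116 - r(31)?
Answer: 4176/5 ≈ 835.20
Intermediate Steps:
z = 29/5 (z = 4*(⅕) + 5 = ⅘ + 5 = 29/5 ≈ 5.8000)
v(B, o) = -116/5 (v(B, o) = -4*29/5 = -116/5)
r(E) = -116*E/5
116 - r(31) = 116 - (-116)*31/5 = 116 - 1*(-3596/5) = 116 + 3596/5 = 4176/5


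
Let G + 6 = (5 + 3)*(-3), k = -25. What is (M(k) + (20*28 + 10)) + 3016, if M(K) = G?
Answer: 3556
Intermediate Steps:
G = -30 (G = -6 + (5 + 3)*(-3) = -6 + 8*(-3) = -6 - 24 = -30)
M(K) = -30
(M(k) + (20*28 + 10)) + 3016 = (-30 + (20*28 + 10)) + 3016 = (-30 + (560 + 10)) + 3016 = (-30 + 570) + 3016 = 540 + 3016 = 3556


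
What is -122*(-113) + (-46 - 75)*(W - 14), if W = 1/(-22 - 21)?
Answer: 665761/43 ≈ 15483.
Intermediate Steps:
W = -1/43 (W = 1/(-43) = -1/43 ≈ -0.023256)
-122*(-113) + (-46 - 75)*(W - 14) = -122*(-113) + (-46 - 75)*(-1/43 - 14) = 13786 - 121*(-603/43) = 13786 + 72963/43 = 665761/43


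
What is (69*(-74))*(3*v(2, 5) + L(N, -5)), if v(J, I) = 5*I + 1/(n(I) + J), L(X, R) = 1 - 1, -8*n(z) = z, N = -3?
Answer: -4334994/11 ≈ -3.9409e+5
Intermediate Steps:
n(z) = -z/8
L(X, R) = 0
v(J, I) = 1/(J - I/8) + 5*I (v(J, I) = 5*I + 1/(-I/8 + J) = 5*I + 1/(J - I/8) = 1/(J - I/8) + 5*I)
(69*(-74))*(3*v(2, 5) + L(N, -5)) = (69*(-74))*(3*((-8 + 5*5² - 40*5*2)/(5 - 8*2)) + 0) = -5106*(3*((-8 + 5*25 - 400)/(5 - 16)) + 0) = -5106*(3*((-8 + 125 - 400)/(-11)) + 0) = -5106*(3*(-1/11*(-283)) + 0) = -5106*(3*(283/11) + 0) = -5106*(849/11 + 0) = -5106*849/11 = -4334994/11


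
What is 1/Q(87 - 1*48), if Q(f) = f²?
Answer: 1/1521 ≈ 0.00065746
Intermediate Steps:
1/Q(87 - 1*48) = 1/((87 - 1*48)²) = 1/((87 - 48)²) = 1/(39²) = 1/1521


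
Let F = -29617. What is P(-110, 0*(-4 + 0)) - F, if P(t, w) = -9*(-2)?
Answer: 29635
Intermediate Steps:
P(t, w) = 18
P(-110, 0*(-4 + 0)) - F = 18 - 1*(-29617) = 18 + 29617 = 29635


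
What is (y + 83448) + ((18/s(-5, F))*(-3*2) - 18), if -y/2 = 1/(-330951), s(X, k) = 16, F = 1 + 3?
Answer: 110436032051/1323804 ≈ 83423.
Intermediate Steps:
F = 4
y = 2/330951 (y = -2/(-330951) = -2*(-1/330951) = 2/330951 ≈ 6.0432e-6)
(y + 83448) + ((18/s(-5, F))*(-3*2) - 18) = (2/330951 + 83448) + ((18/16)*(-3*2) - 18) = 27617199050/330951 + ((18*(1/16))*(-6) - 18) = 27617199050/330951 + ((9/8)*(-6) - 18) = 27617199050/330951 + (-27/4 - 18) = 27617199050/330951 - 99/4 = 110436032051/1323804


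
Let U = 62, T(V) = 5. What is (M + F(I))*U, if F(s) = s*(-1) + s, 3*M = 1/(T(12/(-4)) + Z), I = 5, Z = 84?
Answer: 62/267 ≈ 0.23221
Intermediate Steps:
M = 1/267 (M = 1/(3*(5 + 84)) = (⅓)/89 = (⅓)*(1/89) = 1/267 ≈ 0.0037453)
F(s) = 0 (F(s) = -s + s = 0)
(M + F(I))*U = (1/267 + 0)*62 = (1/267)*62 = 62/267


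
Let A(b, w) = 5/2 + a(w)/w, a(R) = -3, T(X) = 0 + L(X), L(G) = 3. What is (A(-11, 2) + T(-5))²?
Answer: 16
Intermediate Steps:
T(X) = 3 (T(X) = 0 + 3 = 3)
A(b, w) = 5/2 - 3/w
(A(-11, 2) + T(-5))² = ((5/2 - 3/2) + 3)² = (1 + 3)² = 4² = 16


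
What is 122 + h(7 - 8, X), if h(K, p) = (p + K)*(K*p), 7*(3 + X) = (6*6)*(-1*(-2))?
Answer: 3734/49 ≈ 76.204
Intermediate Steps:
X = 51/7 (X = -3 + ((6*6)*(-1*(-2)))/7 = -3 + (36*2)/7 = -3 + (⅐)*72 = -3 + 72/7 = 51/7 ≈ 7.2857)
h(K, p) = K*p*(K + p) (h(K, p) = (K + p)*(K*p) = K*p*(K + p))
122 + h(7 - 8, X) = 122 + (7 - 8)*(51/7)*((7 - 8) + 51/7) = 122 - 1*51/7*(-1 + 51/7) = 122 - 1*51/7*44/7 = 122 - 2244/49 = 3734/49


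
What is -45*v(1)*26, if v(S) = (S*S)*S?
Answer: -1170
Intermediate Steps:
v(S) = S**3 (v(S) = S**2*S = S**3)
-45*v(1)*26 = -45*1**3*26 = -45*1*26 = -45*26 = -1170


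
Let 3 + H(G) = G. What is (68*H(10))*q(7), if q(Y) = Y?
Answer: 3332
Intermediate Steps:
H(G) = -3 + G
(68*H(10))*q(7) = (68*(-3 + 10))*7 = (68*7)*7 = 476*7 = 3332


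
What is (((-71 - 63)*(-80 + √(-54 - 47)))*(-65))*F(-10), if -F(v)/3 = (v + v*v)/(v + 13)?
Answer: 62712000 - 783900*I*√101 ≈ 6.2712e+7 - 7.8781e+6*I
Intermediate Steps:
F(v) = -3*(v + v²)/(13 + v) (F(v) = -3*(v + v*v)/(v + 13) = -3*(v + v²)/(13 + v))
(((-71 - 63)*(-80 + √(-54 - 47)))*(-65))*F(-10) = (((-71 - 63)*(-80 + √(-54 - 47)))*(-65))*(-3*(-10)*(1 - 10)/(13 - 10)) = (-134*(-80 + √(-101))*(-65))*(-3*(-10)*(-9)/3) = (-134*(-80 + I*√101)*(-65))*(-3*(-10)*⅓*(-9)) = ((10720 - 134*I*√101)*(-65))*(-90) = (-696800 + 8710*I*√101)*(-90) = 62712000 - 783900*I*√101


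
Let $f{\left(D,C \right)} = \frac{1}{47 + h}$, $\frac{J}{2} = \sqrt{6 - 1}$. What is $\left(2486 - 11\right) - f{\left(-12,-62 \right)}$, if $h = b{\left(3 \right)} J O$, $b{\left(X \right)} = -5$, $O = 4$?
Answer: $\frac{14332772}{5791} + \frac{40 \sqrt{5}}{5791} \approx 2475.0$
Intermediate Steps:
$J = 2 \sqrt{5}$ ($J = 2 \sqrt{6 - 1} = 2 \sqrt{5} \approx 4.4721$)
$h = - 40 \sqrt{5}$ ($h = - 5 \cdot 2 \sqrt{5} \cdot 4 = - 10 \sqrt{5} \cdot 4 = - 40 \sqrt{5} \approx -89.443$)
$f{\left(D,C \right)} = \frac{1}{47 - 40 \sqrt{5}}$
$\left(2486 - 11\right) - f{\left(-12,-62 \right)} = \left(2486 - 11\right) - \left(- \frac{47}{5791} - \frac{40 \sqrt{5}}{5791}\right) = \left(2486 - 11\right) + \left(\frac{47}{5791} + \frac{40 \sqrt{5}}{5791}\right) = 2475 + \left(\frac{47}{5791} + \frac{40 \sqrt{5}}{5791}\right) = \frac{14332772}{5791} + \frac{40 \sqrt{5}}{5791}$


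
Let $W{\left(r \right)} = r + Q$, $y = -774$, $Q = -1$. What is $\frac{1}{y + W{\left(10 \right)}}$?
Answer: $- \frac{1}{765} \approx -0.0013072$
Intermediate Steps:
$W{\left(r \right)} = -1 + r$ ($W{\left(r \right)} = r - 1 = -1 + r$)
$\frac{1}{y + W{\left(10 \right)}} = \frac{1}{-774 + \left(-1 + 10\right)} = \frac{1}{-774 + 9} = \frac{1}{-765} = - \frac{1}{765}$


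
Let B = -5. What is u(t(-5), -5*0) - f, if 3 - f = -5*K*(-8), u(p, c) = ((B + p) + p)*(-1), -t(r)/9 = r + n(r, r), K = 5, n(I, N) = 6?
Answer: 220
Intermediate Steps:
t(r) = -54 - 9*r (t(r) = -9*(r + 6) = -9*(6 + r) = -54 - 9*r)
u(p, c) = 5 - 2*p (u(p, c) = ((-5 + p) + p)*(-1) = (-5 + 2*p)*(-1) = 5 - 2*p)
f = -197 (f = 3 - (-5*5)*(-8) = 3 - (-25)*(-8) = 3 - 1*200 = 3 - 200 = -197)
u(t(-5), -5*0) - f = (5 - 2*(-54 - 9*(-5))) - 1*(-197) = (5 - 2*(-54 + 45)) + 197 = (5 - 2*(-9)) + 197 = (5 + 18) + 197 = 23 + 197 = 220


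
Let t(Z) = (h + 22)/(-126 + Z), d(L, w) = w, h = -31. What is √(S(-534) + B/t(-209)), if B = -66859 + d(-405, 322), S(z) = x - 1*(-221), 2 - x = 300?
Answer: 2*I*√619183 ≈ 1573.8*I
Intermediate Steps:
x = -298 (x = 2 - 1*300 = 2 - 300 = -298)
S(z) = -77 (S(z) = -298 - 1*(-221) = -298 + 221 = -77)
B = -66537 (B = -66859 + 322 = -66537)
t(Z) = -9/(-126 + Z) (t(Z) = (-31 + 22)/(-126 + Z) = -9/(-126 + Z))
√(S(-534) + B/t(-209)) = √(-77 - 66537/((-9/(-126 - 209)))) = √(-77 - 66537/((-9/(-335)))) = √(-77 - 66537/((-9*(-1/335)))) = √(-77 - 66537/9/335) = √(-77 - 66537*335/9) = √(-77 - 2476655) = √(-2476732) = 2*I*√619183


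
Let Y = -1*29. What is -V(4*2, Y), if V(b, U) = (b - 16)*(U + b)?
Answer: -168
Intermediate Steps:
Y = -29
V(b, U) = (-16 + b)*(U + b)
-V(4*2, Y) = -((4*2)² - 16*(-29) - 64*2 - 116*2) = -(8² + 464 - 16*8 - 29*8) = -(64 + 464 - 128 - 232) = -1*168 = -168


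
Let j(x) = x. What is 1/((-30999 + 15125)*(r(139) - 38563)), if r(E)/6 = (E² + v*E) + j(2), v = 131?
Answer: -1/2962548746 ≈ -3.3755e-10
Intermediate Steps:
r(E) = 12 + 6*E² + 786*E (r(E) = 6*((E² + 131*E) + 2) = 6*(2 + E² + 131*E) = 12 + 6*E² + 786*E)
1/((-30999 + 15125)*(r(139) - 38563)) = 1/((-30999 + 15125)*((12 + 6*139² + 786*139) - 38563)) = 1/(-15874*((12 + 6*19321 + 109254) - 38563)) = 1/(-15874*((12 + 115926 + 109254) - 38563)) = 1/(-15874*(225192 - 38563)) = 1/(-15874*186629) = 1/(-2962548746) = -1/2962548746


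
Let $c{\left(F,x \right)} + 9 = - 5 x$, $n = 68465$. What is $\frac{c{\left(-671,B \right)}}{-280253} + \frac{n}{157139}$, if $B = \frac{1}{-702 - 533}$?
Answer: $\frac{4739667009173}{10877553013249} \approx 0.43573$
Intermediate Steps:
$B = - \frac{1}{1235}$ ($B = \frac{1}{-1235} = - \frac{1}{1235} \approx -0.00080972$)
$c{\left(F,x \right)} = -9 - 5 x$
$\frac{c{\left(-671,B \right)}}{-280253} + \frac{n}{157139} = \frac{-9 - - \frac{1}{247}}{-280253} + \frac{68465}{157139} = \left(-9 + \frac{1}{247}\right) \left(- \frac{1}{280253}\right) + 68465 \cdot \frac{1}{157139} = \left(- \frac{2222}{247}\right) \left(- \frac{1}{280253}\right) + \frac{68465}{157139} = \frac{2222}{69222491} + \frac{68465}{157139} = \frac{4739667009173}{10877553013249}$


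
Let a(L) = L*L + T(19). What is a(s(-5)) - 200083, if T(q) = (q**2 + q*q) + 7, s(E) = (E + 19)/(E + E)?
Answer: -4983801/25 ≈ -1.9935e+5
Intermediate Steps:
s(E) = (19 + E)/(2*E) (s(E) = (19 + E)/((2*E)) = (19 + E)*(1/(2*E)) = (19 + E)/(2*E))
T(q) = 7 + 2*q**2 (T(q) = (q**2 + q**2) + 7 = 2*q**2 + 7 = 7 + 2*q**2)
a(L) = 729 + L**2 (a(L) = L*L + (7 + 2*19**2) = L**2 + (7 + 2*361) = L**2 + (7 + 722) = L**2 + 729 = 729 + L**2)
a(s(-5)) - 200083 = (729 + ((1/2)*(19 - 5)/(-5))**2) - 200083 = (729 + ((1/2)*(-1/5)*14)**2) - 200083 = (729 + (-7/5)**2) - 200083 = (729 + 49/25) - 200083 = 18274/25 - 200083 = -4983801/25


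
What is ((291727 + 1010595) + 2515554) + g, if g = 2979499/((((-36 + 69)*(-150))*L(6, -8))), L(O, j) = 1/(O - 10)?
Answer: 9455202098/2475 ≈ 3.8203e+6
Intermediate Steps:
L(O, j) = 1/(-10 + O)
g = 5958998/2475 (g = 2979499/((((-36 + 69)*(-150))/(-10 + 6))) = 2979499/(((33*(-150))/(-4))) = 2979499/((-4950*(-¼))) = 2979499/(2475/2) = 2979499*(2/2475) = 5958998/2475 ≈ 2407.7)
((291727 + 1010595) + 2515554) + g = ((291727 + 1010595) + 2515554) + 5958998/2475 = (1302322 + 2515554) + 5958998/2475 = 3817876 + 5958998/2475 = 9455202098/2475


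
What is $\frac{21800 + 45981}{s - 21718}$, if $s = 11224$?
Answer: $- \frac{67781}{10494} \approx -6.459$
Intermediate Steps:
$\frac{21800 + 45981}{s - 21718} = \frac{21800 + 45981}{11224 - 21718} = \frac{67781}{-10494} = 67781 \left(- \frac{1}{10494}\right) = - \frac{67781}{10494}$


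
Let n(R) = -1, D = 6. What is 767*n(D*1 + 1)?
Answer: -767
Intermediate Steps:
767*n(D*1 + 1) = 767*(-1) = -767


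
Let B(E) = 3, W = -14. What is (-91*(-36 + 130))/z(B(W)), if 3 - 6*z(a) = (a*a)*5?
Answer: 1222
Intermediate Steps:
z(a) = ½ - 5*a²/6 (z(a) = ½ - a*a*5/6 = ½ - a²*5/6 = ½ - 5*a²/6)
(-91*(-36 + 130))/z(B(W)) = (-91*(-36 + 130))/(½ - ⅚*3²) = (-91*94)/(½ - ⅚*9) = -8554/(½ - 15/2) = -8554/(-7) = -8554*(-⅐) = 1222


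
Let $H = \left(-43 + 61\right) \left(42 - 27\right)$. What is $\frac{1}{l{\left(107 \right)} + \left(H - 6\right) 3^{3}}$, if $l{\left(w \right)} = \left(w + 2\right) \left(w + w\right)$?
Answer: $\frac{1}{30454} \approx 3.2836 \cdot 10^{-5}$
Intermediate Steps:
$H = 270$ ($H = 18 \cdot 15 = 270$)
$l{\left(w \right)} = 2 w \left(2 + w\right)$ ($l{\left(w \right)} = \left(2 + w\right) 2 w = 2 w \left(2 + w\right)$)
$\frac{1}{l{\left(107 \right)} + \left(H - 6\right) 3^{3}} = \frac{1}{2 \cdot 107 \left(2 + 107\right) + \left(270 - 6\right) 3^{3}} = \frac{1}{2 \cdot 107 \cdot 109 + 264 \cdot 27} = \frac{1}{23326 + 7128} = \frac{1}{30454}$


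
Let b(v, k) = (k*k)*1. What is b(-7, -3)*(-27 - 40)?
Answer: -603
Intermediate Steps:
b(v, k) = k² (b(v, k) = k²*1 = k²)
b(-7, -3)*(-27 - 40) = (-3)²*(-27 - 40) = 9*(-67) = -603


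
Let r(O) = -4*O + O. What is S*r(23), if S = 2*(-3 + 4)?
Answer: -138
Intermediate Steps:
S = 2 (S = 2*1 = 2)
r(O) = -3*O
S*r(23) = 2*(-3*23) = 2*(-69) = -138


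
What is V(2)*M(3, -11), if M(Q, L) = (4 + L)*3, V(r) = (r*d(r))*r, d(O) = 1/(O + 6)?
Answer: -21/2 ≈ -10.500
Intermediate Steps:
d(O) = 1/(6 + O)
V(r) = r**2/(6 + r) (V(r) = (r/(6 + r))*r = r**2/(6 + r))
M(Q, L) = 12 + 3*L
V(2)*M(3, -11) = (2**2/(6 + 2))*(12 + 3*(-11)) = (4/8)*(12 - 33) = (4*(1/8))*(-21) = (1/2)*(-21) = -21/2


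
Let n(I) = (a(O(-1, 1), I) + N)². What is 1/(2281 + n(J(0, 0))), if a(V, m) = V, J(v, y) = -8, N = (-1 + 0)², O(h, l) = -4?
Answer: 1/2290 ≈ 0.00043668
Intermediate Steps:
N = 1 (N = (-1)² = 1)
n(I) = 9 (n(I) = (-4 + 1)² = (-3)² = 9)
1/(2281 + n(J(0, 0))) = 1/(2281 + 9) = 1/2290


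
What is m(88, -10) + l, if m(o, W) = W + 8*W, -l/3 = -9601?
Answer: 28713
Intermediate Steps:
l = 28803 (l = -3*(-9601) = 28803)
m(o, W) = 9*W
m(88, -10) + l = 9*(-10) + 28803 = -90 + 28803 = 28713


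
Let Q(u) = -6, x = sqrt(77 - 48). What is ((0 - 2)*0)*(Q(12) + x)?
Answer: 0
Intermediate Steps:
x = sqrt(29) ≈ 5.3852
((0 - 2)*0)*(Q(12) + x) = ((0 - 2)*0)*(-6 + sqrt(29)) = (-2*0)*(-6 + sqrt(29)) = 0*(-6 + sqrt(29)) = 0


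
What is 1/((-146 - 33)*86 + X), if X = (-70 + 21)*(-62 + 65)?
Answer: -1/15541 ≈ -6.4346e-5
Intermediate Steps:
X = -147 (X = -49*3 = -147)
1/((-146 - 33)*86 + X) = 1/((-146 - 33)*86 - 147) = 1/(-179*86 - 147) = 1/(-15394 - 147) = 1/(-15541) = -1/15541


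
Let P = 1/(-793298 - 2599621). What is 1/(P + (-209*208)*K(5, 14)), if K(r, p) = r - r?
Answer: -3392919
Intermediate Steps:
K(r, p) = 0
P = -1/3392919 (P = 1/(-3392919) = -1/3392919 ≈ -2.9473e-7)
1/(P + (-209*208)*K(5, 14)) = 1/(-1/3392919 - 209*208*0) = 1/(-1/3392919 - 43472*0) = 1/(-1/3392919 + 0) = 1/(-1/3392919) = -3392919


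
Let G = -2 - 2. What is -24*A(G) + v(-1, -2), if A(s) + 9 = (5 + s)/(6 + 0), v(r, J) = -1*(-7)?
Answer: 219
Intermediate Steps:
v(r, J) = 7
G = -4
A(s) = -49/6 + s/6 (A(s) = -9 + (5 + s)/(6 + 0) = -9 + (5 + s)/6 = -9 + (5 + s)*(1/6) = -9 + (5/6 + s/6) = -49/6 + s/6)
-24*A(G) + v(-1, -2) = -24*(-49/6 + (1/6)*(-4)) + 7 = -24*(-49/6 - 2/3) + 7 = -24*(-53/6) + 7 = 212 + 7 = 219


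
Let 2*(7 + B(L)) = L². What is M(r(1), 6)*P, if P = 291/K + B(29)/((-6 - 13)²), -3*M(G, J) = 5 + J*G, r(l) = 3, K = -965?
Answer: -13522919/2090190 ≈ -6.4697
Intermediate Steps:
M(G, J) = -5/3 - G*J/3 (M(G, J) = -(5 + J*G)/3 = -(5 + G*J)/3 = -5/3 - G*J/3)
B(L) = -7 + L²/2
P = 587953/696730 (P = 291/(-965) + (-7 + (½)*29²)/((-6 - 13)²) = 291*(-1/965) + (-7 + (½)*841)/((-19)²) = -291/965 + (-7 + 841/2)/361 = -291/965 + (827/2)*(1/361) = -291/965 + 827/722 = 587953/696730 ≈ 0.84387)
M(r(1), 6)*P = (-5/3 - ⅓*3*6)*(587953/696730) = (-5/3 - 6)*(587953/696730) = -23/3*587953/696730 = -13522919/2090190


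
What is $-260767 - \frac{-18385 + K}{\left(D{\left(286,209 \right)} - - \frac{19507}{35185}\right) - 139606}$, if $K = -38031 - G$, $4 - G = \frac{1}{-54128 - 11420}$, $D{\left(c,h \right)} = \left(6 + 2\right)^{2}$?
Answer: $- \frac{83921554967639040893}{321825326233124} \approx -2.6077 \cdot 10^{5}$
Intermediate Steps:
$D{\left(c,h \right)} = 64$ ($D{\left(c,h \right)} = 8^{2} = 64$)
$G = \frac{262193}{65548}$ ($G = 4 - \frac{1}{-54128 - 11420} = 4 - \frac{1}{-65548} = 4 - - \frac{1}{65548} = 4 + \frac{1}{65548} = \frac{262193}{65548} \approx 4.0$)
$K = - \frac{2493118181}{65548}$ ($K = -38031 - \frac{262193}{65548} = - \frac{2493118181}{65548} \approx -38035.0$)
$-260767 - \frac{-18385 + K}{\left(D{\left(286,209 \right)} - - \frac{19507}{35185}\right) - 139606} = -260767 - \frac{-18385 - \frac{2493118181}{65548}}{\left(64 - - \frac{19507}{35185}\right) - 139606} = -260767 - - \frac{3698218161}{65548 \left(\left(64 - \left(-19507\right) \frac{1}{35185}\right) - 139606\right)} = -260767 - - \frac{3698218161}{65548 \left(\left(64 - - \frac{19507}{35185}\right) - 139606\right)} = -260767 - - \frac{3698218161}{65548 \left(\left(64 + \frac{19507}{35185}\right) - 139606\right)} = -260767 - - \frac{3698218161}{65548 \left(\frac{2271347}{35185} - 139606\right)} = -260767 - - \frac{3698218161}{65548 \left(- \frac{4909765763}{35185}\right)} = -260767 - \left(- \frac{3698218161}{65548}\right) \left(- \frac{35185}{4909765763}\right) = -260767 - \frac{130121805994785}{321825326233124} = - \frac{83921554967639040893}{321825326233124}$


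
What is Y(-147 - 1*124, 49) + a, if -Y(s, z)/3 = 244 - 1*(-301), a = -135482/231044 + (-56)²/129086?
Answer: -12194974158077/7456136446 ≈ -1635.6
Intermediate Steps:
a = -4191068867/7456136446 (a = -135482*1/231044 + 3136*(1/129086) = -67741/115522 + 1568/64543 = -4191068867/7456136446 ≈ -0.56210)
Y(s, z) = -1635 (Y(s, z) = -3*(244 - 1*(-301)) = -3*(244 + 301) = -3*545 = -1635)
Y(-147 - 1*124, 49) + a = -1635 - 4191068867/7456136446 = -12194974158077/7456136446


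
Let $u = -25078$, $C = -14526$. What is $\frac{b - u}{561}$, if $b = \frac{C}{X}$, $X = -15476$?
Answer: $\frac{194060827}{4341018} \approx 44.704$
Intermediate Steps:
$b = \frac{7263}{7738}$ ($b = - \frac{14526}{-15476} = \left(-14526\right) \left(- \frac{1}{15476}\right) = \frac{7263}{7738} \approx 0.93861$)
$\frac{b - u}{561} = \frac{\frac{7263}{7738} - -25078}{561} = \left(\frac{7263}{7738} + 25078\right) \frac{1}{561} = \frac{194060827}{7738} \cdot \frac{1}{561} = \frac{194060827}{4341018}$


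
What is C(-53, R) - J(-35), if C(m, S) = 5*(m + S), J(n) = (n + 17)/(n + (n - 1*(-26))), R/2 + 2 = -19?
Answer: -10459/22 ≈ -475.41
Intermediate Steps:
R = -42 (R = -4 + 2*(-19) = -4 - 38 = -42)
J(n) = (17 + n)/(26 + 2*n) (J(n) = (17 + n)/(n + (n + 26)) = (17 + n)/(n + (26 + n)) = (17 + n)/(26 + 2*n))
C(m, S) = 5*S + 5*m (C(m, S) = 5*(S + m) = 5*S + 5*m)
C(-53, R) - J(-35) = (5*(-42) + 5*(-53)) - (17 - 35)/(2*(13 - 35)) = (-210 - 265) - (-18)/(2*(-22)) = -475 - (-1)*(-18)/(2*22) = -475 - 1*9/22 = -475 - 9/22 = -10459/22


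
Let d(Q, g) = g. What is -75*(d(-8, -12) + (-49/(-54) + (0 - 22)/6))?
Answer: 19925/18 ≈ 1106.9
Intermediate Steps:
-75*(d(-8, -12) + (-49/(-54) + (0 - 22)/6)) = -75*(-12 + (-49/(-54) + (0 - 22)/6)) = -75*(-12 + (-49*(-1/54) - 22*⅙)) = -75*(-12 + (49/54 - 11/3)) = -75*(-12 - 149/54) = -75*(-797/54) = 19925/18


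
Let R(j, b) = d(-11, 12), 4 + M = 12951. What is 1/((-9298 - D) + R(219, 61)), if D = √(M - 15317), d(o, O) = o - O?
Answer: I/(√2370 - 9321*I) ≈ -0.00010728 + 5.6032e-7*I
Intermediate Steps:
M = 12947 (M = -4 + 12951 = 12947)
R(j, b) = -23 (R(j, b) = -11 - 1*12 = -11 - 12 = -23)
D = I*√2370 (D = √(12947 - 15317) = √(-2370) = I*√2370 ≈ 48.683*I)
1/((-9298 - D) + R(219, 61)) = 1/((-9298 - I*√2370) - 23) = 1/(-9321 - I*√2370)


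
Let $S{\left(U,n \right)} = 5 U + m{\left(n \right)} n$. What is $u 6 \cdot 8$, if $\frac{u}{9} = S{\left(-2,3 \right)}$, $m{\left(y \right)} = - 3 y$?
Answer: $-15984$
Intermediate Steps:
$S{\left(U,n \right)} = - 3 n^{2} + 5 U$ ($S{\left(U,n \right)} = 5 U + - 3 n n = 5 U - 3 n^{2} = - 3 n^{2} + 5 U$)
$u = -333$ ($u = 9 \left(- 3 \cdot 3^{2} + 5 \left(-2\right)\right) = 9 \left(\left(-3\right) 9 - 10\right) = 9 \left(-27 - 10\right) = 9 \left(-37\right) = -333$)
$u 6 \cdot 8 = \left(-333\right) 6 \cdot 8 = \left(-1998\right) 8 = -15984$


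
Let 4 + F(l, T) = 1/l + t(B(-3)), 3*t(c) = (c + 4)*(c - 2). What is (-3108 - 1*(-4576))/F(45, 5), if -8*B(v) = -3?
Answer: -4227840/18281 ≈ -231.27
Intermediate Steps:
B(v) = 3/8 (B(v) = -⅛*(-3) = 3/8)
t(c) = (-2 + c)*(4 + c)/3 (t(c) = ((c + 4)*(c - 2))/3 = ((4 + c)*(-2 + c))/3 = ((-2 + c)*(4 + c))/3 = (-2 + c)*(4 + c)/3)
F(l, T) = -1223/192 + 1/l (F(l, T) = -4 + (1/l + (-8/3 + (3/8)²/3 + (⅔)*(3/8))) = -4 + (1/l + (-8/3 + (⅓)*(9/64) + ¼)) = -4 + (1/l + (-8/3 + 3/64 + ¼)) = -4 + (1/l - 455/192) = -4 + (-455/192 + 1/l) = -1223/192 + 1/l)
(-3108 - 1*(-4576))/F(45, 5) = (-3108 - 1*(-4576))/(-1223/192 + 1/45) = (-3108 + 4576)/(-1223/192 + 1/45) = 1468/(-18281/2880) = 1468*(-2880/18281) = -4227840/18281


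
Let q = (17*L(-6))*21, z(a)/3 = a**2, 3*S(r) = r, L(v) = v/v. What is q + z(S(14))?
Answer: 1267/3 ≈ 422.33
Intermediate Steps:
L(v) = 1
S(r) = r/3
z(a) = 3*a**2
q = 357 (q = (17*1)*21 = 17*21 = 357)
q + z(S(14)) = 357 + 3*((1/3)*14)**2 = 357 + 3*(14/3)**2 = 357 + 3*(196/9) = 357 + 196/3 = 1267/3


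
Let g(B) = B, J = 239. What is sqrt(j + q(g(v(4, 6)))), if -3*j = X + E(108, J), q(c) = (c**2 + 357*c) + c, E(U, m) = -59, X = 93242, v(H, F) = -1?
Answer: I*sqrt(31418) ≈ 177.25*I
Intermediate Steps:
q(c) = c**2 + 358*c
j = -31061 (j = -(93242 - 59)/3 = -1/3*93183 = -31061)
sqrt(j + q(g(v(4, 6)))) = sqrt(-31061 - (358 - 1)) = sqrt(-31061 - 1*357) = sqrt(-31061 - 357) = sqrt(-31418) = I*sqrt(31418)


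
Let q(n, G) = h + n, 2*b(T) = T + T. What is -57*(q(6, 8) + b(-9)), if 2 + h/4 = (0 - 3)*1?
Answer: 1311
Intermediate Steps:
b(T) = T (b(T) = (T + T)/2 = (2*T)/2 = T)
h = -20 (h = -8 + 4*((0 - 3)*1) = -8 + 4*(-3*1) = -8 + 4*(-3) = -8 - 12 = -20)
q(n, G) = -20 + n
-57*(q(6, 8) + b(-9)) = -57*((-20 + 6) - 9) = -57*(-14 - 9) = -57*(-23) = 1311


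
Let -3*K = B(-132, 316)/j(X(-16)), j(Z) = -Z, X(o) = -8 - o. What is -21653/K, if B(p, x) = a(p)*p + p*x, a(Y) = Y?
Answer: 21653/1012 ≈ 21.396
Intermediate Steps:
B(p, x) = p² + p*x (B(p, x) = p*p + p*x = p² + p*x)
K = -1012 (K = -(-132*(-132 + 316))/(3*((-(-8 - 1*(-16))))) = -(-132*184)/(3*((-(-8 + 16)))) = -(-8096)/((-1*8)) = -(-8096)/(-8) = -(-8096)*(-1)/8 = -⅓*3036 = -1012)
-21653/K = -21653/(-1012) = -21653*(-1/1012) = 21653/1012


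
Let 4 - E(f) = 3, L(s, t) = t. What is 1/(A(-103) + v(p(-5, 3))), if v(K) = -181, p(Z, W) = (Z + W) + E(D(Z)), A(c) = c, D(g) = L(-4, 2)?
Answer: -1/284 ≈ -0.0035211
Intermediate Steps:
D(g) = 2
E(f) = 1 (E(f) = 4 - 1*3 = 4 - 3 = 1)
p(Z, W) = 1 + W + Z (p(Z, W) = (Z + W) + 1 = (W + Z) + 1 = 1 + W + Z)
1/(A(-103) + v(p(-5, 3))) = 1/(-103 - 181) = 1/(-284) = -1/284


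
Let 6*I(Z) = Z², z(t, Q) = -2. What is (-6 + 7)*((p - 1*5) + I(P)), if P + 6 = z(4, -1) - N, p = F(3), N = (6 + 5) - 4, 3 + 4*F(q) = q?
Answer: 65/2 ≈ 32.500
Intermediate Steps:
F(q) = -¾ + q/4
N = 7 (N = 11 - 4 = 7)
p = 0 (p = -¾ + (¼)*3 = -¾ + ¾ = 0)
P = -15 (P = -6 + (-2 - 1*7) = -6 + (-2 - 7) = -6 - 9 = -15)
I(Z) = Z²/6
(-6 + 7)*((p - 1*5) + I(P)) = (-6 + 7)*((0 - 1*5) + (⅙)*(-15)²) = 1*((0 - 5) + (⅙)*225) = 1*(-5 + 75/2) = 1*(65/2) = 65/2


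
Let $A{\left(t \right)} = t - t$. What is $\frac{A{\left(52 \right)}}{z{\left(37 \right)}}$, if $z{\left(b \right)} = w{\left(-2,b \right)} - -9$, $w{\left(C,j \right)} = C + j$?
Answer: $0$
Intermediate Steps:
$A{\left(t \right)} = 0$
$z{\left(b \right)} = 7 + b$ ($z{\left(b \right)} = \left(-2 + b\right) - -9 = \left(-2 + b\right) + 9 = 7 + b$)
$\frac{A{\left(52 \right)}}{z{\left(37 \right)}} = \frac{0}{7 + 37} = \frac{0}{44} = 0 \cdot \frac{1}{44} = 0$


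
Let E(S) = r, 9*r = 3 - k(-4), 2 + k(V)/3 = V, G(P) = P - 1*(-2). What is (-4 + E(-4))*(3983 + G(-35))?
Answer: -19750/3 ≈ -6583.3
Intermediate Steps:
G(P) = 2 + P (G(P) = P + 2 = 2 + P)
k(V) = -6 + 3*V
r = 7/3 (r = (3 - (-6 + 3*(-4)))/9 = (3 - (-6 - 12))/9 = (3 - 1*(-18))/9 = (3 + 18)/9 = (⅑)*21 = 7/3 ≈ 2.3333)
E(S) = 7/3
(-4 + E(-4))*(3983 + G(-35)) = (-4 + 7/3)*(3983 + (2 - 35)) = -5*(3983 - 33)/3 = -5/3*3950 = -19750/3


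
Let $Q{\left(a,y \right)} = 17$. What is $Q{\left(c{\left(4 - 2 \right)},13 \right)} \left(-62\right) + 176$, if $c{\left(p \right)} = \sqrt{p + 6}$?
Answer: $-878$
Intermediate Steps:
$c{\left(p \right)} = \sqrt{6 + p}$
$Q{\left(c{\left(4 - 2 \right)},13 \right)} \left(-62\right) + 176 = 17 \left(-62\right) + 176 = -1054 + 176 = -878$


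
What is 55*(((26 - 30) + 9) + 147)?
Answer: 8360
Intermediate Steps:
55*(((26 - 30) + 9) + 147) = 55*((-4 + 9) + 147) = 55*(5 + 147) = 55*152 = 8360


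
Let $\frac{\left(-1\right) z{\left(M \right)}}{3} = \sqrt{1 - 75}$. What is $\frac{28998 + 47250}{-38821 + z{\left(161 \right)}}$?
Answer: $- \frac{2960023608}{1507070707} + \frac{228744 i \sqrt{74}}{1507070707} \approx -1.9641 + 0.0013057 i$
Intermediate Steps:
$z{\left(M \right)} = - 3 i \sqrt{74}$ ($z{\left(M \right)} = - 3 \sqrt{1 - 75} = - 3 \sqrt{-74} = - 3 i \sqrt{74}$)
$\frac{28998 + 47250}{-38821 + z{\left(161 \right)}} = \frac{28998 + 47250}{-38821 - 3 i \sqrt{74}} = \frac{76248}{-38821 - 3 i \sqrt{74}}$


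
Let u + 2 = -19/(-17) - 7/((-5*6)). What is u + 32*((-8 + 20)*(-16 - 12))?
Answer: -5483851/510 ≈ -10753.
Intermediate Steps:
u = -331/510 (u = -2 + (-19/(-17) - 7/((-5*6))) = -2 + (-19*(-1/17) - 7/(-30)) = -2 + (19/17 - 7*(-1/30)) = -2 + (19/17 + 7/30) = -2 + 689/510 = -331/510 ≈ -0.64902)
u + 32*((-8 + 20)*(-16 - 12)) = -331/510 + 32*((-8 + 20)*(-16 - 12)) = -331/510 + 32*(12*(-28)) = -331/510 + 32*(-336) = -331/510 - 10752 = -5483851/510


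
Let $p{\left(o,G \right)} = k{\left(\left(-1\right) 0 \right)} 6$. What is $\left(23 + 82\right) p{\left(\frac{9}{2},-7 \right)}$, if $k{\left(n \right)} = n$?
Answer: $0$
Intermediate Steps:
$p{\left(o,G \right)} = 0$ ($p{\left(o,G \right)} = \left(-1\right) 0 \cdot 6 = 0 \cdot 6 = 0$)
$\left(23 + 82\right) p{\left(\frac{9}{2},-7 \right)} = \left(23 + 82\right) 0 = 105 \cdot 0 = 0$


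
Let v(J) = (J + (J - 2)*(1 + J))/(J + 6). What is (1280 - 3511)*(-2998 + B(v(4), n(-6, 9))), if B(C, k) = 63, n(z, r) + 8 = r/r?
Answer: 6547985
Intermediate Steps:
n(z, r) = -7 (n(z, r) = -8 + r/r = -8 + 1 = -7)
v(J) = (J + (1 + J)*(-2 + J))/(6 + J) (v(J) = (J + (-2 + J)*(1 + J))/(6 + J) = (J + (1 + J)*(-2 + J))/(6 + J))
(1280 - 3511)*(-2998 + B(v(4), n(-6, 9))) = (1280 - 3511)*(-2998 + 63) = -2231*(-2935) = 6547985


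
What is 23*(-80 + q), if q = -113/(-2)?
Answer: -1081/2 ≈ -540.50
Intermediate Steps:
q = 113/2 (q = -113*(-1/2) = 113/2 ≈ 56.500)
23*(-80 + q) = 23*(-80 + 113/2) = 23*(-47/2) = -1081/2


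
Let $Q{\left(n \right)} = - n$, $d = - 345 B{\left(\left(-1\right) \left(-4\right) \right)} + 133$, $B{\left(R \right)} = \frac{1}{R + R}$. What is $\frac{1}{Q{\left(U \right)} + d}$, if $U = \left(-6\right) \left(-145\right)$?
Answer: $- \frac{8}{6241} \approx -0.0012818$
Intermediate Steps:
$B{\left(R \right)} = \frac{1}{2 R}$
$U = 870$
$d = \frac{719}{8}$ ($d = - 345 \frac{1}{2 \left(\left(-1\right) \left(-4\right)\right)} + 133 = - 345 \frac{1}{2 \cdot 4} + 133 = - 345 \cdot \frac{1}{2} \cdot \frac{1}{4} + 133 = \left(-345\right) \frac{1}{8} + 133 = - \frac{345}{8} + 133 = \frac{719}{8} \approx 89.875$)
$\frac{1}{Q{\left(U \right)} + d} = \frac{1}{\left(-1\right) 870 + \frac{719}{8}} = \frac{1}{-870 + \frac{719}{8}} = \frac{1}{- \frac{6241}{8}} = - \frac{8}{6241}$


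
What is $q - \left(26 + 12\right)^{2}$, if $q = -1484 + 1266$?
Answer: $-1662$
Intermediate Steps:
$q = -218$
$q - \left(26 + 12\right)^{2} = -218 - \left(26 + 12\right)^{2} = -218 - 38^{2} = -218 - 1444 = -1662$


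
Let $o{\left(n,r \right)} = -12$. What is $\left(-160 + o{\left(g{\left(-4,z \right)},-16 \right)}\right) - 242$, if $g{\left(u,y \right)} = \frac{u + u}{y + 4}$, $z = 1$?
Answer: $-414$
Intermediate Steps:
$g{\left(u,y \right)} = \frac{2 u}{4 + y}$
$\left(-160 + o{\left(g{\left(-4,z \right)},-16 \right)}\right) - 242 = \left(-160 - 12\right) - 242 = -172 - 242 = -414$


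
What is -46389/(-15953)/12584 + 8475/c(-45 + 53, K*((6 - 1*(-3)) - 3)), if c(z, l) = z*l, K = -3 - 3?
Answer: -10127169751/344147232 ≈ -29.427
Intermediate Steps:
K = -6
c(z, l) = l*z
-46389/(-15953)/12584 + 8475/c(-45 + 53, K*((6 - 1*(-3)) - 3)) = -46389/(-15953)/12584 + 8475/(((-6*((6 - 1*(-3)) - 3))*(-45 + 53))) = -46389*(-1/15953)*(1/12584) + 8475/((-6*((6 + 3) - 3)*8)) = (6627/2279)*(1/12584) + 8475/((-6*(9 - 3)*8)) = 6627/28678936 + 8475/((-6*6*8)) = 6627/28678936 + 8475/((-36*8)) = 6627/28678936 + 8475/(-288) = 6627/28678936 + 8475*(-1/288) = 6627/28678936 - 2825/96 = -10127169751/344147232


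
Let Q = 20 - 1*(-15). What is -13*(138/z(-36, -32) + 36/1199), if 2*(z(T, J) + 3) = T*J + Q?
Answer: -4854720/1416019 ≈ -3.4284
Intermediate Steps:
Q = 35 (Q = 20 + 15 = 35)
z(T, J) = 29/2 + J*T/2 (z(T, J) = -3 + (T*J + 35)/2 = -3 + (J*T + 35)/2 = -3 + (35 + J*T)/2 = -3 + (35/2 + J*T/2) = 29/2 + J*T/2)
-13*(138/z(-36, -32) + 36/1199) = -13*(138/(29/2 + (1/2)*(-32)*(-36)) + 36/1199) = -13*(138/(29/2 + 576) + 36*(1/1199)) = -13*(138/(1181/2) + 36/1199) = -13*(138*(2/1181) + 36/1199) = -13*(276/1181 + 36/1199) = -13*373440/1416019 = -4854720/1416019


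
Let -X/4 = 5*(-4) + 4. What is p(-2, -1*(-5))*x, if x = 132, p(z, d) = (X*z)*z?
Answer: 33792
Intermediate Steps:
X = 64 (X = -4*(5*(-4) + 4) = -4*(-20 + 4) = -4*(-16) = 64)
p(z, d) = 64*z**2 (p(z, d) = (64*z)*z = 64*z**2)
p(-2, -1*(-5))*x = (64*(-2)**2)*132 = (64*4)*132 = 256*132 = 33792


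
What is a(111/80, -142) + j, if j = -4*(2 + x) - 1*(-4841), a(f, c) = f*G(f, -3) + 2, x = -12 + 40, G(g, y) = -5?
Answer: 75457/16 ≈ 4716.1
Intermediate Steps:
x = 28
a(f, c) = 2 - 5*f (a(f, c) = f*(-5) + 2 = -5*f + 2 = 2 - 5*f)
j = 4721 (j = -4*(2 + 28) - 1*(-4841) = -4*30 + 4841 = -120 + 4841 = 4721)
a(111/80, -142) + j = (2 - 555/80) + 4721 = (2 - 5*111/80) + 4721 = (2 - 111/16) + 4721 = -79/16 + 4721 = 75457/16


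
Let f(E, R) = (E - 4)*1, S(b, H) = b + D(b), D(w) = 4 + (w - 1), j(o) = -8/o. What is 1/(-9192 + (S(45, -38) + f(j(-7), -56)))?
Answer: -7/63713 ≈ -0.00010987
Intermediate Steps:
D(w) = 3 + w (D(w) = 4 + (-1 + w) = 3 + w)
S(b, H) = 3 + 2*b (S(b, H) = b + (3 + b) = 3 + 2*b)
f(E, R) = -4 + E (f(E, R) = (-4 + E)*1 = -4 + E)
1/(-9192 + (S(45, -38) + f(j(-7), -56))) = 1/(-9192 + ((3 + 2*45) + (-4 - 8/(-7)))) = 1/(-9192 + ((3 + 90) + (-4 - 8*(-⅐)))) = 1/(-9192 + (93 + (-4 + 8/7))) = 1/(-9192 + (93 - 20/7)) = 1/(-9192 + 631/7) = 1/(-63713/7) = -7/63713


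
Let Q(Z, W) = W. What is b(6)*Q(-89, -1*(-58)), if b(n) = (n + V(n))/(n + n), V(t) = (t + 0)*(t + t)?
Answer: 377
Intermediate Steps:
V(t) = 2*t² (V(t) = t*(2*t) = 2*t²)
b(n) = (n + 2*n²)/(2*n) (b(n) = (n + 2*n²)/(n + n) = (n + 2*n²)/((2*n)) = (n + 2*n²)*(1/(2*n)) = (n + 2*n²)/(2*n))
b(6)*Q(-89, -1*(-58)) = (½ + 6)*(-1*(-58)) = (13/2)*58 = 377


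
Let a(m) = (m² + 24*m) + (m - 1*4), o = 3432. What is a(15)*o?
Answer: 2045472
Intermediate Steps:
a(m) = -4 + m² + 25*m (a(m) = (m² + 24*m) + (m - 4) = (m² + 24*m) + (-4 + m) = -4 + m² + 25*m)
a(15)*o = (-4 + 15² + 25*15)*3432 = (-4 + 225 + 375)*3432 = 596*3432 = 2045472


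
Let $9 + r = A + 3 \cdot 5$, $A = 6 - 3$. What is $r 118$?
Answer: $1062$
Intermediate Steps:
$A = 3$
$r = 9$ ($r = -9 + \left(3 + 3 \cdot 5\right) = -9 + \left(3 + 15\right) = -9 + 18 = 9$)
$r 118 = 9 \cdot 118 = 1062$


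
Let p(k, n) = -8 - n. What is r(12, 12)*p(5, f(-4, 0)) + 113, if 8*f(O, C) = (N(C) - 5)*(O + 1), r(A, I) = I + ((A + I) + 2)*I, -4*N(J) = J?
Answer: -6173/2 ≈ -3086.5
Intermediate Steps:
N(J) = -J/4
r(A, I) = I + I*(2 + A + I) (r(A, I) = I + (2 + A + I)*I = I + I*(2 + A + I))
f(O, C) = (1 + O)*(-5 - C/4)/8 (f(O, C) = ((-C/4 - 5)*(O + 1))/8 = ((-5 - C/4)*(1 + O))/8 = ((1 + O)*(-5 - C/4))/8 = (1 + O)*(-5 - C/4)/8)
r(12, 12)*p(5, f(-4, 0)) + 113 = (12*(3 + 12 + 12))*(-8 - (-5/8 - 5/8*(-4) - 1/32*0 - 1/32*0*(-4))) + 113 = (12*27)*(-8 - (-5/8 + 5/2 + 0 + 0)) + 113 = 324*(-8 - 1*15/8) + 113 = 324*(-8 - 15/8) + 113 = 324*(-79/8) + 113 = -6399/2 + 113 = -6173/2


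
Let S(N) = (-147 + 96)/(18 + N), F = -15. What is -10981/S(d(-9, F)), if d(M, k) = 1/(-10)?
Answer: 1965599/510 ≈ 3854.1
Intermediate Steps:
d(M, k) = -⅒
S(N) = -51/(18 + N)
-10981/S(d(-9, F)) = -10981/((-51/(18 - ⅒))) = -10981/((-51/179/10)) = -10981/((-51*10/179)) = -10981/(-510/179) = -10981*(-179/510) = 1965599/510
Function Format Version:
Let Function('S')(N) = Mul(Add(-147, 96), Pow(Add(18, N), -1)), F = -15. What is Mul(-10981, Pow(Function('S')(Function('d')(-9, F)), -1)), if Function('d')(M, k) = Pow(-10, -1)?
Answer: Rational(1965599, 510) ≈ 3854.1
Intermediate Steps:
Function('d')(M, k) = Rational(-1, 10)
Function('S')(N) = Mul(-51, Pow(Add(18, N), -1))
Mul(-10981, Pow(Function('S')(Function('d')(-9, F)), -1)) = Mul(-10981, Pow(Mul(-51, Pow(Add(18, Rational(-1, 10)), -1)), -1)) = Mul(-10981, Pow(Mul(-51, Pow(Rational(179, 10), -1)), -1)) = Mul(-10981, Pow(Mul(-51, Rational(10, 179)), -1)) = Mul(-10981, Pow(Rational(-510, 179), -1)) = Mul(-10981, Rational(-179, 510)) = Rational(1965599, 510)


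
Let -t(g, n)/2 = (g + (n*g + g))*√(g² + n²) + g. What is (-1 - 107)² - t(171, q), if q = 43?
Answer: 12006 + 15390*√31090 ≈ 2.7256e+6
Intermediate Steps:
t(g, n) = -2*g - 2*√(g² + n²)*(2*g + g*n) (t(g, n) = -2*((g + (n*g + g))*√(g² + n²) + g) = -2*((g + (g*n + g))*√(g² + n²) + g) = -2*((g + (g + g*n))*√(g² + n²) + g) = -2*((2*g + g*n)*√(g² + n²) + g) = -2*(√(g² + n²)*(2*g + g*n) + g) = -2*(g + √(g² + n²)*(2*g + g*n)) = -2*g - 2*√(g² + n²)*(2*g + g*n))
(-1 - 107)² - t(171, q) = (-1 - 107)² - (-2)*171*(1 + 2*√(171² + 43²) + 43*√(171² + 43²)) = (-108)² - (-2)*171*(1 + 2*√(29241 + 1849) + 43*√(29241 + 1849)) = 11664 - (-2)*171*(1 + 2*√31090 + 43*√31090) = 11664 - (-2)*171*(1 + 45*√31090) = 11664 - (-342 - 15390*√31090) = 11664 + (342 + 15390*√31090) = 12006 + 15390*√31090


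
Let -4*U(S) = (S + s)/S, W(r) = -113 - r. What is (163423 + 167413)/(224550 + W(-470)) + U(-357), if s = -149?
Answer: 19923937/17842622 ≈ 1.1166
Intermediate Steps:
U(S) = -(-149 + S)/(4*S) (U(S) = -(S - 149)/(4*S) = -(-149 + S)/(4*S))
(163423 + 167413)/(224550 + W(-470)) + U(-357) = (163423 + 167413)/(224550 + (-113 - 1*(-470))) + (1/4)*(149 - 1*(-357))/(-357) = 330836/(224550 + (-113 + 470)) + (1/4)*(-1/357)*(149 + 357) = 330836/(224550 + 357) + (1/4)*(-1/357)*506 = 330836/224907 - 253/714 = 19923937/17842622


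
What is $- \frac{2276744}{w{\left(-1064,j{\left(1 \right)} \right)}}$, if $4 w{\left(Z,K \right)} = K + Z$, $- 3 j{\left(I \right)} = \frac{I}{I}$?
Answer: $\frac{27320928}{3193} \approx 8556.5$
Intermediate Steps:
$j{\left(I \right)} = - \frac{1}{3}$ ($j{\left(I \right)} = - \frac{I \frac{1}{I}}{3} = \left(- \frac{1}{3}\right) 1 = - \frac{1}{3}$)
$w{\left(Z,K \right)} = \frac{K}{4} + \frac{Z}{4}$ ($w{\left(Z,K \right)} = \frac{K + Z}{4} = \frac{K}{4} + \frac{Z}{4}$)
$- \frac{2276744}{w{\left(-1064,j{\left(1 \right)} \right)}} = - \frac{2276744}{\frac{1}{4} \left(- \frac{1}{3}\right) + \frac{1}{4} \left(-1064\right)} = - \frac{2276744}{- \frac{1}{12} - 266} = - \frac{2276744}{- \frac{3193}{12}} = \left(-2276744\right) \left(- \frac{12}{3193}\right) = \frac{27320928}{3193}$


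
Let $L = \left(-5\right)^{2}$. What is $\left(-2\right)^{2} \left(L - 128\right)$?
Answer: $-412$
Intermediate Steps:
$L = 25$
$\left(-2\right)^{2} \left(L - 128\right) = \left(-2\right)^{2} \left(25 - 128\right) = 4 \left(-103\right) = -412$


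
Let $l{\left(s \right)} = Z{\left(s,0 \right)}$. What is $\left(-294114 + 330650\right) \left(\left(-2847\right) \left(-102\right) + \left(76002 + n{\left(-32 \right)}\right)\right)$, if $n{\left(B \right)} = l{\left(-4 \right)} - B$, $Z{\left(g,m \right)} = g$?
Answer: $13387667264$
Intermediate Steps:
$l{\left(s \right)} = s$
$n{\left(B \right)} = -4 - B$
$\left(-294114 + 330650\right) \left(\left(-2847\right) \left(-102\right) + \left(76002 + n{\left(-32 \right)}\right)\right) = \left(-294114 + 330650\right) \left(\left(-2847\right) \left(-102\right) + \left(76002 - -28\right)\right) = 36536 \left(290394 + \left(76002 + \left(-4 + 32\right)\right)\right) = 36536 \left(290394 + \left(76002 + 28\right)\right) = 36536 \left(290394 + 76030\right) = 36536 \cdot 366424 = 13387667264$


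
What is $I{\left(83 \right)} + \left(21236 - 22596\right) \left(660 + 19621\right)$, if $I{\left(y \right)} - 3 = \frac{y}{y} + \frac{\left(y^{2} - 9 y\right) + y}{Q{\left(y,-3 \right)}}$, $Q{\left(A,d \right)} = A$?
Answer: $-27582081$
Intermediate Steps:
$I{\left(y \right)} = 4 + \frac{y^{2} - 8 y}{y}$ ($I{\left(y \right)} = 3 + \left(\frac{y}{y} + \frac{\left(y^{2} - 9 y\right) + y}{y}\right) = 3 + \left(1 + \frac{y^{2} - 8 y}{y}\right) = 4 + \frac{y^{2} - 8 y}{y}$)
$I{\left(83 \right)} + \left(21236 - 22596\right) \left(660 + 19621\right) = \left(-4 + 83\right) + \left(21236 - 22596\right) \left(660 + 19621\right) = 79 - 27582160 = -27582081$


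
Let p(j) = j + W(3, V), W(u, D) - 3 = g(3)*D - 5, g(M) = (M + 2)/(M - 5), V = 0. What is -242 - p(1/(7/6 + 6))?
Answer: -10326/43 ≈ -240.14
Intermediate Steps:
g(M) = (2 + M)/(-5 + M)
W(u, D) = -2 - 5*D/2 (W(u, D) = 3 + (((2 + 3)/(-5 + 3))*D - 5) = 3 + ((5/(-2))*D - 5) = 3 + ((-1/2*5)*D - 5) = 3 + (-5*D/2 - 5) = 3 + (-5 - 5*D/2) = -2 - 5*D/2)
p(j) = -2 + j (p(j) = j + (-2 - 5/2*0) = j + (-2 + 0) = j - 2 = -2 + j)
-242 - p(1/(7/6 + 6)) = -242 - (-2 + 1/(7/6 + 6)) = -242 - (-2 + 1/(43/6)) = -242 - (-2 + 6/43) = -242 - 1*(-80/43) = -242 + 80/43 = -10326/43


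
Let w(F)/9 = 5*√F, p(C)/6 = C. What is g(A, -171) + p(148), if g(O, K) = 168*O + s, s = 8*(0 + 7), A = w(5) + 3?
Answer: 1448 + 7560*√5 ≈ 18353.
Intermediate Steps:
p(C) = 6*C
w(F) = 45*√F (w(F) = 9*(5*√F) = 45*√F)
A = 3 + 45*√5 (A = 45*√5 + 3 = 3 + 45*√5 ≈ 103.62)
s = 56 (s = 8*7 = 56)
g(O, K) = 56 + 168*O (g(O, K) = 168*O + 56 = 56 + 168*O)
g(A, -171) + p(148) = (56 + 168*(3 + 45*√5)) + 6*148 = (56 + (504 + 7560*√5)) + 888 = (560 + 7560*√5) + 888 = 1448 + 7560*√5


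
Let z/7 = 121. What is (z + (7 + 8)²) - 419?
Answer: 653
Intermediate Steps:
z = 847 (z = 7*121 = 847)
(z + (7 + 8)²) - 419 = (847 + (7 + 8)²) - 419 = (847 + 15²) - 419 = (847 + 225) - 419 = 1072 - 419 = 653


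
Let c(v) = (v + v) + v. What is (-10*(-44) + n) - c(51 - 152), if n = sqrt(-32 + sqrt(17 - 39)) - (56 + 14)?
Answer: 673 + sqrt(-32 + I*sqrt(22)) ≈ 673.41 + 5.6719*I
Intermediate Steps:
c(v) = 3*v (c(v) = 2*v + v = 3*v)
n = -70 + sqrt(-32 + I*sqrt(22)) (n = sqrt(-32 + sqrt(-22)) - 1*70 = sqrt(-32 + I*sqrt(22)) - 70 = -70 + sqrt(-32 + I*sqrt(22)) ≈ -69.587 + 5.6719*I)
(-10*(-44) + n) - c(51 - 152) = (-10*(-44) + (-70 + sqrt(-32 + I*sqrt(22)))) - 3*(51 - 152) = (440 + (-70 + sqrt(-32 + I*sqrt(22)))) - 3*(-101) = (370 + sqrt(-32 + I*sqrt(22))) - 1*(-303) = (370 + sqrt(-32 + I*sqrt(22))) + 303 = 673 + sqrt(-32 + I*sqrt(22))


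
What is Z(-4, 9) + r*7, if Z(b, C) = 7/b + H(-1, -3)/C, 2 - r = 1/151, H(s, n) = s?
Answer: 65735/5436 ≈ 12.093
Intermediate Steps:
r = 301/151 (r = 2 - 1/151 = 301/151 ≈ 1.9934)
Z(b, C) = -1/C + 7/b (Z(b, C) = 7/b - 1/C = -1/C + 7/b)
Z(-4, 9) + r*7 = (-1/9 + 7/(-4)) + (301/151)*7 = (-1*⅑ + 7*(-¼)) + 2107/151 = (-⅑ - 7/4) + 2107/151 = -67/36 + 2107/151 = 65735/5436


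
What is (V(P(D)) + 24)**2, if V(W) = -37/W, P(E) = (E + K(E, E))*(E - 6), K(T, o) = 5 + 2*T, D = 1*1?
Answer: 994009/1600 ≈ 621.26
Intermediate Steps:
D = 1
P(E) = (-6 + E)*(5 + 3*E) (P(E) = (E + (5 + 2*E))*(E - 6) = (5 + 3*E)*(-6 + E) = (-6 + E)*(5 + 3*E))
(V(P(D)) + 24)**2 = (-37/(-30 - 13*1 + 3*1**2) + 24)**2 = (-37/(-30 - 13 + 3*1) + 24)**2 = (-37/(-30 - 13 + 3) + 24)**2 = (-37/(-40) + 24)**2 = (-37*(-1/40) + 24)**2 = (37/40 + 24)**2 = (997/40)**2 = 994009/1600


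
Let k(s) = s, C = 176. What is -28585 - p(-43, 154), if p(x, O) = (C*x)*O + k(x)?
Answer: 1136930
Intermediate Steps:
p(x, O) = x + 176*O*x (p(x, O) = (176*x)*O + x = 176*O*x + x = x + 176*O*x)
-28585 - p(-43, 154) = -28585 - (-43)*(1 + 176*154) = -28585 - (-43)*(1 + 27104) = -28585 - (-43)*27105 = -28585 - 1*(-1165515) = -28585 + 1165515 = 1136930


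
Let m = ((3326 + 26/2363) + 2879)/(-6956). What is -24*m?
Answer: 87974646/4109257 ≈ 21.409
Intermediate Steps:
m = -14662441/16437028 (m = ((3326 + 26*(1/2363)) + 2879)*(-1/6956) = ((3326 + 26/2363) + 2879)*(-1/6956) = (7859364/2363 + 2879)*(-1/6956) = (14662441/2363)*(-1/6956) = -14662441/16437028 ≈ -0.89204)
-24*m = -24*(-14662441/16437028) = 87974646/4109257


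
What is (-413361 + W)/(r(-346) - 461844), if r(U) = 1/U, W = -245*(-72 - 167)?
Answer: 122762876/159798025 ≈ 0.76824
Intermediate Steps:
W = 58555 (W = -245*(-239) = 58555)
(-413361 + W)/(r(-346) - 461844) = (-413361 + 58555)/(1/(-346) - 461844) = -354806/(-1/346 - 461844) = -354806/(-159798025/346) = -354806*(-346/159798025) = 122762876/159798025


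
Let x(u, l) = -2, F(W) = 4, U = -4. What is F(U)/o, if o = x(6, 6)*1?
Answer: -2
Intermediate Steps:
o = -2 (o = -2*1 = -2)
F(U)/o = 4/(-2) = 4*(-1/2) = -2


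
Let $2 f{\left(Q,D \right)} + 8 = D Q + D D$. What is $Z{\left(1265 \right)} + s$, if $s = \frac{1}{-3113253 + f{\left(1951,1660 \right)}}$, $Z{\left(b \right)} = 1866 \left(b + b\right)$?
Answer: $\frac{548233244459}{116127} \approx 4.721 \cdot 10^{6}$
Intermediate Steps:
$f{\left(Q,D \right)} = -4 + \frac{D^{2}}{2} + \frac{D Q}{2}$ ($f{\left(Q,D \right)} = -4 + \frac{D Q + D D}{2} = -4 + \frac{D Q + D^{2}}{2} = -4 + \frac{D^{2} + D Q}{2} = -4 + \left(\frac{D^{2}}{2} + \frac{D Q}{2}\right) = -4 + \frac{D^{2}}{2} + \frac{D Q}{2}$)
$Z{\left(b \right)} = 3732 b$ ($Z{\left(b \right)} = 1866 \cdot 2 b = 3732 b$)
$s = - \frac{1}{116127}$ ($s = \frac{1}{-3113253 + \left(-4 + \frac{1660^{2}}{2} + \frac{1}{2} \cdot 1660 \cdot 1951\right)} = \frac{1}{-3113253 + \left(-4 + \frac{1}{2} \cdot 2755600 + 1619330\right)} = \frac{1}{-3113253 + \left(-4 + 1377800 + 1619330\right)} = \frac{1}{-3113253 + 2997126} = \frac{1}{-116127} = - \frac{1}{116127} \approx -8.6113 \cdot 10^{-6}$)
$Z{\left(1265 \right)} + s = 3732 \cdot 1265 - \frac{1}{116127} = 4720980 - \frac{1}{116127} = \frac{548233244459}{116127}$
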